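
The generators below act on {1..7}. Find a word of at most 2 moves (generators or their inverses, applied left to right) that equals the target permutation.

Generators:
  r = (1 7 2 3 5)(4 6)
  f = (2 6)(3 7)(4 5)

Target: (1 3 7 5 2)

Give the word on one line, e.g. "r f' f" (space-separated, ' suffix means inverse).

  after r': (1 5 3 2 7)(4 6)
  after r': (1 3 7 5 2)

r' r'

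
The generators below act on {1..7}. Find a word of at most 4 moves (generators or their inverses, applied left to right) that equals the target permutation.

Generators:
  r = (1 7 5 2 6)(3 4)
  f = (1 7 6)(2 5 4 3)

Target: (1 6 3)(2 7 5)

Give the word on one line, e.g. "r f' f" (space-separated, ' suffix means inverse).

  after r': (1 6 2 5 7)(3 4)
  after f': (1 7 6 3 5)
  after r': (2 5 6 4 3 7)
  after r': (1 6 3)(2 7 5)

r' f' r' r'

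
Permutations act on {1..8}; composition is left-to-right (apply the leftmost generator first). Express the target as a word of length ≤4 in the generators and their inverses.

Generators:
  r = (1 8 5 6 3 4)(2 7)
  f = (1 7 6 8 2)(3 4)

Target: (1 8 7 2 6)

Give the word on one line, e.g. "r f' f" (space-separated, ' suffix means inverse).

f' f'

  after f': (1 2 8 6 7)(3 4)
  after f': (1 8 7 2 6)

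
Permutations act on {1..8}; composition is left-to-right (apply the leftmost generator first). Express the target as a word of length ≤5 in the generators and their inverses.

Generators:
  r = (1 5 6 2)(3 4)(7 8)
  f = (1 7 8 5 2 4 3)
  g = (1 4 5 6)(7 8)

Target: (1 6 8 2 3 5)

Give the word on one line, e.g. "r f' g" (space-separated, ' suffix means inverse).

g' f' g' r

  after g': (1 6 5 4)(7 8)
  after f': (1 6 8)(2 5)(3 4)
  after g': (1 5 2 4 3)(6 7 8)
  after r: (1 6 8 2 3 5)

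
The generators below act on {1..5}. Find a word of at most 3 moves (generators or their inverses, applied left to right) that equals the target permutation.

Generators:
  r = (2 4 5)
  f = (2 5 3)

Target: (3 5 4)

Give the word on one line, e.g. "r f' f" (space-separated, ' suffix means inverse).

r' f'

  after r': (2 5 4)
  after f': (3 5 4)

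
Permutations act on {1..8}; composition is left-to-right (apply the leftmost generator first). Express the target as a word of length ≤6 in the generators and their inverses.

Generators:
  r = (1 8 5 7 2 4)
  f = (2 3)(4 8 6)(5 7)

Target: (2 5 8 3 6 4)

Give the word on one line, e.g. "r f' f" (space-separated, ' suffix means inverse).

  after r: (1 8 5 7 2 4)
  after f: (1 6 4)(2 8 7 3)
  after r: (1 6)(2 5 7 3 4 8)
  after f': (1 8 3 6)(2 7)
  after r': (2 5 8 3 6 4)

r f r f' r'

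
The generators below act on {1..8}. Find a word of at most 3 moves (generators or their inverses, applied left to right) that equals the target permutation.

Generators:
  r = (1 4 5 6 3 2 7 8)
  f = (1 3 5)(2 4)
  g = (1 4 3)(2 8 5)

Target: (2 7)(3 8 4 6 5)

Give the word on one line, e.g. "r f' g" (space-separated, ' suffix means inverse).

g r'

  after g: (1 4 3)(2 8 5)
  after r': (2 7)(3 8 4 6 5)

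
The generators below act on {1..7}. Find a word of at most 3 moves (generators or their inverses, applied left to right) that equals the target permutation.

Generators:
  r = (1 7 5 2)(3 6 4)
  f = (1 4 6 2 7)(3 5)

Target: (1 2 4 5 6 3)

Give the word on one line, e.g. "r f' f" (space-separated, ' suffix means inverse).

f' r' r'

  after f': (1 7 2 6 4)(3 5)
  after r': (2 3 7 5 4)
  after r': (1 2 4 5 6 3)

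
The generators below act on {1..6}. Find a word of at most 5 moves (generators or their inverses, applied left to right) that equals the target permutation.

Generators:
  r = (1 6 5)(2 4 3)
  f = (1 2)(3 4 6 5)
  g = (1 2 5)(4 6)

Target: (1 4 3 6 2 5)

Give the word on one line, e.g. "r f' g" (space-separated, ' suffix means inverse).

  after f: (1 2)(3 4 6 5)
  after r': (1 3 2 5 4)
  after g: (1 3 5 6 4 2)
  after r': (1 4 3 6 2 5)

f r' g r'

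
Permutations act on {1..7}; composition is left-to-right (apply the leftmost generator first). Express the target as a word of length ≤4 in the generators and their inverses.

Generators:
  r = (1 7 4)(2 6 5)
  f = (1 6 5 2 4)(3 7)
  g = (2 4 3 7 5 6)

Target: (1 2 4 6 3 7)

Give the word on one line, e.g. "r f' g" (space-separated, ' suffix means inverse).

f g' f

  after f: (1 6 5 2 4)(3 7)
  after g': (1 5 6 7 4)
  after f: (1 2 4 6 3 7)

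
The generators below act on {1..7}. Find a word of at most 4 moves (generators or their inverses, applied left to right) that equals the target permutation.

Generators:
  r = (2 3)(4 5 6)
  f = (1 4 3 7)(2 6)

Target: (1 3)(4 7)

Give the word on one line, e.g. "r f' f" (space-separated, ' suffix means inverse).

f f

  after f: (1 4 3 7)(2 6)
  after f: (1 3)(4 7)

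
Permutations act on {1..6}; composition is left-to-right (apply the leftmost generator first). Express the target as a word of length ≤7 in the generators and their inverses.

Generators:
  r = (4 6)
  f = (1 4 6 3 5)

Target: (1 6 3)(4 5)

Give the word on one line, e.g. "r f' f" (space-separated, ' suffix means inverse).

r f r' r' f

  after r: (4 6)
  after f: (1 4 3 5)
  after r': (1 6 4 3 5)
  after r': (1 4 3 5)
  after f: (1 6 3)(4 5)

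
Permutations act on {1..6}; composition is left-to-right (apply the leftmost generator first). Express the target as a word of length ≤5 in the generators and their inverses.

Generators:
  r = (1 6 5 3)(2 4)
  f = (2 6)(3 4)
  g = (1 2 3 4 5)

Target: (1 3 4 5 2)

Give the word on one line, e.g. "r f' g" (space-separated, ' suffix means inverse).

  after g: (1 2 3 4 5)
  after f: (1 6 2 4 5)
  after g: (1 6 3 4)(2 5)
  after r: (1 5 4 6)(2 3)
  after r: (1 3 4 5 2)

g f g r r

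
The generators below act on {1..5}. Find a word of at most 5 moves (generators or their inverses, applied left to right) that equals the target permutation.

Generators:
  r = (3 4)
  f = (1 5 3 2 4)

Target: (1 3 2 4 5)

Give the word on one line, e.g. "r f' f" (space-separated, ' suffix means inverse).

f' r' f r' f'

  after f': (1 4 2 3 5)
  after r': (1 3 5)(2 4)
  after f: (1 2)
  after r': (1 2)(3 4)
  after f': (1 3 2 4 5)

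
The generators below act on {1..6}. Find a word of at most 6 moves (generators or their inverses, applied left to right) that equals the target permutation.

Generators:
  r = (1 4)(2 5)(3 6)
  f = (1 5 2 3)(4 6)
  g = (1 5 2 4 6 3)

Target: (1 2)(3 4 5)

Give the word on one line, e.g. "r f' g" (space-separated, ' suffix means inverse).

  after g': (1 3 6 4 2 5)
  after r': (1 6)(4 5)
  after r': (1 3 6 4 2 5)
  after f': (1 2)(3 4 5)

g' r' r' f'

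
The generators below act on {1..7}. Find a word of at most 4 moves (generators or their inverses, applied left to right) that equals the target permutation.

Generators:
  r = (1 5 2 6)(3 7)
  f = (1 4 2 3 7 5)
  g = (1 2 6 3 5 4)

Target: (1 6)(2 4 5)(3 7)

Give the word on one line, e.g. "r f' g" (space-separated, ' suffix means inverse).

r' r' g f'

  after r': (1 6 2 5)(3 7)
  after r': (1 2)(5 6)
  after g: (1 6 4)(3 5)
  after f': (1 6)(2 4 5)(3 7)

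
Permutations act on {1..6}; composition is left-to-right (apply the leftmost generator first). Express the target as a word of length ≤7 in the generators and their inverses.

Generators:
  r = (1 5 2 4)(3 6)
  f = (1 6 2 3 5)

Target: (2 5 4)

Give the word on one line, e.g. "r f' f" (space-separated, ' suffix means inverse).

  after r': (1 4 2 5)(3 6)
  after f': (1 4 6 2 3)
  after r': (1 2 6 5)(3 4)
  after r': (1 5 4 6)(2 3)
  after f: (2 5 4)

r' f' r' r' f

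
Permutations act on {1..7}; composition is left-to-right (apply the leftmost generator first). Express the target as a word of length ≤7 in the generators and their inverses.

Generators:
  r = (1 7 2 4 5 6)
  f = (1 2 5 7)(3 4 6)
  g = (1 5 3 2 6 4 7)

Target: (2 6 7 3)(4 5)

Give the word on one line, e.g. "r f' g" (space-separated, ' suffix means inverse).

f r r f g

  after f: (1 2 5 7)(3 4 6)
  after r: (1 4)(2 6 3 5)
  after r: (1 5 4 7 2)(3 6)
  after f: (1 7 5 6 4)
  after g: (2 6 7 3)(4 5)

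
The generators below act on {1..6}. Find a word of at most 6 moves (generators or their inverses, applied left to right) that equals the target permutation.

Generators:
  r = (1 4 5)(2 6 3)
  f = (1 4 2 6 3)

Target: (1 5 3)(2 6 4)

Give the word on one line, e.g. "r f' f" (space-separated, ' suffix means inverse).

f f r' f r'

  after f: (1 4 2 6 3)
  after f: (1 2 3 4 6)
  after r': (1 3)(2 6 5 4)
  after f: (2 3 4 6 5)
  after r': (1 5 3)(2 6 4)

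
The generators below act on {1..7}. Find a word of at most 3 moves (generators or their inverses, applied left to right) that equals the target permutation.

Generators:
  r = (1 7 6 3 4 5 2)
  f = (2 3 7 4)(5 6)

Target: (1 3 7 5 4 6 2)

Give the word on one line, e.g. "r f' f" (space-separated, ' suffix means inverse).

  after r: (1 7 6 3 4 5 2)
  after f': (1 3 7 5 4 6 2)

r f'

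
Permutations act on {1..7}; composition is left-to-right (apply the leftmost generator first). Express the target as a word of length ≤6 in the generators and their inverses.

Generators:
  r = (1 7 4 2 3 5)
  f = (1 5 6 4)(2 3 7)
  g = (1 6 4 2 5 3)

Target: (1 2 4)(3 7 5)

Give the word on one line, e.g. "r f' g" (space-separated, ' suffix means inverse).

  after r: (1 7 4 2 3 5)
  after f: (1 2 7)(3 6 4)
  after g': (1 4 5 2 7 3)
  after r: (1 2 4)(3 7 5)

r f g' r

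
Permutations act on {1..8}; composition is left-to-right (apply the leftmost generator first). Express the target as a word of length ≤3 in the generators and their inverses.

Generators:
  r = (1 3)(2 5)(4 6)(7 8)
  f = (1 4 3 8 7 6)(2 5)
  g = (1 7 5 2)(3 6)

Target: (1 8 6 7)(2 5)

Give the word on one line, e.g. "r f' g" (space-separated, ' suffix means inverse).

f' f' r'

  after f': (1 6 7 8 3 4)(2 5)
  after f': (1 7 3)(4 6 8)
  after r': (1 8 6 7)(2 5)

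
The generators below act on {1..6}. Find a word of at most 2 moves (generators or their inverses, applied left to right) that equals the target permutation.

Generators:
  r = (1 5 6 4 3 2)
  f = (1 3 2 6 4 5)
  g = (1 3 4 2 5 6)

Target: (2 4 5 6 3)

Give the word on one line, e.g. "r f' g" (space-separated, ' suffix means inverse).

f' r'

  after f': (1 5 4 6 2 3)
  after r': (2 4 5 6 3)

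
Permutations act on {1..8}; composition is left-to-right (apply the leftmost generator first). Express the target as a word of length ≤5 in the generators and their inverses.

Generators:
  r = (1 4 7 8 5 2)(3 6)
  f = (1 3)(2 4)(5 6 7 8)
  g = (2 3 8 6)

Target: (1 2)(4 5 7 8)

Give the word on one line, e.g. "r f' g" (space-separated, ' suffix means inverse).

f' r' g

  after f': (1 3)(2 4)(5 8 7 6)
  after r': (1 6 8 4 5 7 3 2)
  after g: (1 2)(4 5 7 8)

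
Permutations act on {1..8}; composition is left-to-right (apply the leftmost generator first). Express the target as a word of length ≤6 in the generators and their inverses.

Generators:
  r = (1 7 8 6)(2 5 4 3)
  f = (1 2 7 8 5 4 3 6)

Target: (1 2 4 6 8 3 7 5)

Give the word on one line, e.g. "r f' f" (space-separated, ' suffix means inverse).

f' r' f' f'

  after f': (1 6 3 4 5 8 7 2)
  after r': (1 8)(2 6 4)(3 5 7)
  after f': (1 7 4)(2 3 8 6 5)
  after f': (1 2 4 6 8 3 7 5)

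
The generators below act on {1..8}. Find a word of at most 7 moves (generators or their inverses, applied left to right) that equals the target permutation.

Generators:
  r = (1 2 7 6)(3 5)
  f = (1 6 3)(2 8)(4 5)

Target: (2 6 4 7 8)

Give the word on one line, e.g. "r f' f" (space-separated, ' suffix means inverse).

f r' f r r

  after f: (1 6 3)(2 8)(4 5)
  after r': (1 7 2 8)(3 6 5 4)
  after f: (1 7 8 6 4)
  after r: (1 6 4 2 7 8)(3 5)
  after r: (2 6 4 7 8)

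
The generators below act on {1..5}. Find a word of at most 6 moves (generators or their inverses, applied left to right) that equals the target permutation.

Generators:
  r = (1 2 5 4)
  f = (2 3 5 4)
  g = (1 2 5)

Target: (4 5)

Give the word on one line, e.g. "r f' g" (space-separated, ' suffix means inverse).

g f' r f'

  after g: (1 2 5)
  after f': (1 4 5)(2 3)
  after r: (2 3 5)
  after f': (4 5)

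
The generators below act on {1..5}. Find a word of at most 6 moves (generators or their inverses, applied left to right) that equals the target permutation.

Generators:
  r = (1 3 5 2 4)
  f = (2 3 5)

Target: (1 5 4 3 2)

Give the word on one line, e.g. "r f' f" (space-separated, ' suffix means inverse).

f f r' r' f'

  after f: (2 3 5)
  after f: (2 5 3)
  after r': (1 4 2 3 5)
  after r': (1 2)(4 5)
  after f': (1 5 4 3 2)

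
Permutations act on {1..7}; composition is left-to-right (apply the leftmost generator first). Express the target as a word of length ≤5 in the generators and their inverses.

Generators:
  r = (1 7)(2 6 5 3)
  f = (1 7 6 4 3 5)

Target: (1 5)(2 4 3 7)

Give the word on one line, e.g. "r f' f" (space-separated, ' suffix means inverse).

f r' f'

  after f: (1 7 6 4 3 5)
  after r': (2 3 6 4 5 7)
  after f': (1 5)(2 4 3 7)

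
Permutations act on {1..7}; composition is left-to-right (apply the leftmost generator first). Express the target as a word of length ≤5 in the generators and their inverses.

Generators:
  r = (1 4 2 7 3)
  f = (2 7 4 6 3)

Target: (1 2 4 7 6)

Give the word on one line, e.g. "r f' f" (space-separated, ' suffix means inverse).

  after f: (2 7 4 6 3)
  after r: (1 4 6)(2 3 7)
  after f': (1 7 3 2 6)
  after f': (1 2 4 7 6)

f r f' f'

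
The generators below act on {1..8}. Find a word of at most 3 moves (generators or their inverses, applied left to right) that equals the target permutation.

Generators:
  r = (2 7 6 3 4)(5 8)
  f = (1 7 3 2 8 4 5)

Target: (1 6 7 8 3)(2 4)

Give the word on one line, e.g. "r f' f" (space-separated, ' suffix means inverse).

  after f: (1 7 3 2 8 4 5)
  after r: (1 6 3 7 4 8 2 5)
  after f': (1 6 7 8 3)(2 4)

f r f'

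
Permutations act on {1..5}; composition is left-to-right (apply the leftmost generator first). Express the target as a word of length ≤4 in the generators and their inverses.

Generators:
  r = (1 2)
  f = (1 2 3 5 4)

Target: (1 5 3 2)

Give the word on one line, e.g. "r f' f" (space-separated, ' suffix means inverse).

f r' f' f'

  after f: (1 2 3 5 4)
  after r': (2 3 5 4)
  after f': (1 4)
  after f': (1 5 3 2)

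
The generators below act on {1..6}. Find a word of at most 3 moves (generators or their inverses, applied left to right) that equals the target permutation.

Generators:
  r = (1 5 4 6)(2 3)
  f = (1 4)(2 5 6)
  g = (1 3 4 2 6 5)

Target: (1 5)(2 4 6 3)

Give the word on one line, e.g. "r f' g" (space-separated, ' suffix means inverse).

f' f' r

  after f': (1 4)(2 6 5)
  after f': (2 5 6)
  after r: (1 5)(2 4 6 3)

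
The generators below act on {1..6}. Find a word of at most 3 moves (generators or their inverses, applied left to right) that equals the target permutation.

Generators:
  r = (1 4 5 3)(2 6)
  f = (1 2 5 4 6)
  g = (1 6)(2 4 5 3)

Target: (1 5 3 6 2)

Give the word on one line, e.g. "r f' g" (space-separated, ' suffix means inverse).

g' f' r

  after g': (1 6)(2 3 5 4)
  after f': (1 4)(2 3)
  after r: (1 5 3 6 2)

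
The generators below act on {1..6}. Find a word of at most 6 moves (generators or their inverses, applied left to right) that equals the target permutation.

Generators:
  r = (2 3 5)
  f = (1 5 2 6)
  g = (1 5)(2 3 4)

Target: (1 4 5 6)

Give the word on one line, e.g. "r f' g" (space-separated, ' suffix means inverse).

f r r g f'

  after f: (1 5 2 6)
  after r: (1 2 6)(3 5)
  after r: (1 3 2 6)
  after g: (1 4 2 6 5)
  after f': (1 4 5 6)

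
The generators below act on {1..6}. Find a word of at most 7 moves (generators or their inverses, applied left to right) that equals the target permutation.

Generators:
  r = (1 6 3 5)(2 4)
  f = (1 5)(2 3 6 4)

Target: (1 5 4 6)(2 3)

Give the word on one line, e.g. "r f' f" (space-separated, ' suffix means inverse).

  after f: (1 5)(2 3 6 4)
  after f: (2 6)(3 4)
  after r': (1 5 3 2)(4 6)
  after f': (2 5)(3 4)
  after r': (1 5 4 6)(2 3)

f f r' f' r'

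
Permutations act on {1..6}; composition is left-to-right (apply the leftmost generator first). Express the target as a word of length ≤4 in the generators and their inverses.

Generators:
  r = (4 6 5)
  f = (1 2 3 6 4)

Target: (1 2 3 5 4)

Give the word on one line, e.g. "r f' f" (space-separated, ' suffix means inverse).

  after f: (1 2 3 6 4)
  after r': (1 2 3 4)(5 6)
  after r': (1 2 3 5 4)

f r' r'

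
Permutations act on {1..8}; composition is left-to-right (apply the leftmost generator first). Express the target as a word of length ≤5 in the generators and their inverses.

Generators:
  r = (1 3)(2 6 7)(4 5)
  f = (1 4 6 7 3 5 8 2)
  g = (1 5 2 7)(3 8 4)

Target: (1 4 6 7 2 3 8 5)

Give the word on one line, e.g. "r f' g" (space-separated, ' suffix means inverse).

  after r': (1 3)(2 7 6)(4 5)
  after f': (1 7 4 3 2 6 8 5)
  after r': (1 6 8 4)(3 7 5)
  after g': (1 6 3 2 5 4 7)
  after f': (1 4 6 7 2 3 8 5)

r' f' r' g' f'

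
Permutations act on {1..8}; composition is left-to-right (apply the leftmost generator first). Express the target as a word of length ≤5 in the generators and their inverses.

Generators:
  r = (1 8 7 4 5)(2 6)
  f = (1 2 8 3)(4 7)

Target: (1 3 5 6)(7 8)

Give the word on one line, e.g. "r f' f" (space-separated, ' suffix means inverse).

r f r'

  after r: (1 8 7 4 5)(2 6)
  after f: (1 3)(2 6 8 4 5)
  after r': (1 3 5 6)(7 8)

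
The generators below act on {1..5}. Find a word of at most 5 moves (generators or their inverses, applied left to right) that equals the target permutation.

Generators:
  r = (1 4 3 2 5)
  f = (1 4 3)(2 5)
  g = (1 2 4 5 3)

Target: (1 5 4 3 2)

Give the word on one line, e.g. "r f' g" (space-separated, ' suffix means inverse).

f f g'

  after f: (1 4 3)(2 5)
  after f: (1 3 4)
  after g': (1 5 4 3 2)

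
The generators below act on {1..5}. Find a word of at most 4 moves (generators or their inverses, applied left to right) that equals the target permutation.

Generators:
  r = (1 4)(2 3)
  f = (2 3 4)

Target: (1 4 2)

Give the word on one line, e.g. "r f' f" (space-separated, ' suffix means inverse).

  after f': (2 4 3)
  after r: (1 4 2)

f' r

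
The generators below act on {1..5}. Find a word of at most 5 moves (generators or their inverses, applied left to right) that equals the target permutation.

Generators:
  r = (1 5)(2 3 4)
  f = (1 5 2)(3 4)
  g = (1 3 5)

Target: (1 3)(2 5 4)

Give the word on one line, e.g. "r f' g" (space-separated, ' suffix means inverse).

  after g: (1 3 5)
  after g: (1 5 3)
  after r: (2 3 5 4)
  after g: (1 3)(2 5 4)

g g r g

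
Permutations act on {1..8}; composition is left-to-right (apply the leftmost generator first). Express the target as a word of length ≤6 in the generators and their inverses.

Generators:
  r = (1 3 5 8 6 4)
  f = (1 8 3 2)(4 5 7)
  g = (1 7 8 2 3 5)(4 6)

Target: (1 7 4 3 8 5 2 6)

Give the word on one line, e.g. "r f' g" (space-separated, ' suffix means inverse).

  after f': (1 2 3 8)(4 7 5)
  after f': (1 3)(2 8)(4 5 7)
  after g': (1 2 7 6 4 3 5)
  after f: (2 4)(3 7 6 5 8)
  after g: (1 7 4 3 8 5 2 6)

f' f' g' f g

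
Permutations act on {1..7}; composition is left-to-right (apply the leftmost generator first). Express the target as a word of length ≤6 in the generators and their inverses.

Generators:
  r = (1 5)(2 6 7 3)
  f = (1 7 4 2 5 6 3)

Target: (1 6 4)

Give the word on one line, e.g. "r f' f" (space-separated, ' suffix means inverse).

f r' f r r

  after f: (1 7 4 2 5 6 3)
  after r': (1 6 7 4 3 5 2)
  after f: (1 3 6 4)(2 7)
  after r: (1 2 3 7 6 4 5)
  after r: (1 6 4)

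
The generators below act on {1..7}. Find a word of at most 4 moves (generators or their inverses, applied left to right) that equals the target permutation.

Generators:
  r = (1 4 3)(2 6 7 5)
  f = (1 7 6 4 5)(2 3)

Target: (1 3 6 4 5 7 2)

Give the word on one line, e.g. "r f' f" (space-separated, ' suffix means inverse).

f f f r

  after f: (1 7 6 4 5)(2 3)
  after f: (1 6 5 7 4)
  after f: (1 4 7 5 6)(2 3)
  after r: (1 3 6 4 5 7 2)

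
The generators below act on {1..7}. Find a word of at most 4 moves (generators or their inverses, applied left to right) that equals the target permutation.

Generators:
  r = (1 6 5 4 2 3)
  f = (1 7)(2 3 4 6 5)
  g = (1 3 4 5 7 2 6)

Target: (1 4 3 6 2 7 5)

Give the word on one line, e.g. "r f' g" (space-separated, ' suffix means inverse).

r' g g r

  after r': (1 3 2 4 5 6)
  after g: (1 4 7 2 5)(3 6)
  after g: (1 5 3)(2 7 6 4)
  after r: (1 4 3 6 2 7 5)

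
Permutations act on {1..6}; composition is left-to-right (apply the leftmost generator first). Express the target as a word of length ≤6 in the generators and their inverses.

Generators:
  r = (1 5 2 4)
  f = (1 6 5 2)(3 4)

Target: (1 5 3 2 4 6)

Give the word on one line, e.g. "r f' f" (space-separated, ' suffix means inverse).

  after r: (1 5 2 4)
  after f': (1 6)(2 3 4)
  after r': (1 6 4 5)(2 3)
  after r': (1 6 2 3 5 4)
  after f: (1 5 3 2 4 6)

r f' r' r' f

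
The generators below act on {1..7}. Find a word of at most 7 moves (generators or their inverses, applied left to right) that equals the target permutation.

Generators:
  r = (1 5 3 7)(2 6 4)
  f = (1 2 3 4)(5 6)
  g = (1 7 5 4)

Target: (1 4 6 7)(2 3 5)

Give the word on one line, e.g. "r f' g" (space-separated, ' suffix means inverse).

  after f': (1 4 3 2)(5 6)
  after g': (1 5 6 7)(2 4 3)
  after r: (1 3 6)(4 7 5)
  after g: (1 3 6 7 4 5)
  after f: (1 4 6 7)(2 3 5)

f' g' r g f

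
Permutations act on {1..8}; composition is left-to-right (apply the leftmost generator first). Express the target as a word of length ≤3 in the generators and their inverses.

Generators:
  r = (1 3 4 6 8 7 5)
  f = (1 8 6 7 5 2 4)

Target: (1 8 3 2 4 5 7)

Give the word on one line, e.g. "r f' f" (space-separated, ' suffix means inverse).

f' r f'

  after f': (1 4 2 5 7 6 8)
  after r: (1 6 7 8 3 4 2)
  after f': (1 8 3 2 4 5 7)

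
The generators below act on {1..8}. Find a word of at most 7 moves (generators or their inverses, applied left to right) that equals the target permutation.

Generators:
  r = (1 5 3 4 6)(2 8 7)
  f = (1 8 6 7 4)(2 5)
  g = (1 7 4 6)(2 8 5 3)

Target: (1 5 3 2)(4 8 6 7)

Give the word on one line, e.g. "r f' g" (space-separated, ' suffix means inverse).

r f' g' f g'

  after r: (1 5 3 4 6)(2 8 7)
  after f': (1 2)(3 7 5)(4 8 6)
  after g': (1 3)(2 6 7 8 4)
  after f: (1 3 8)(2 7 6 4 5)
  after g': (1 5 3 2)(4 8 6 7)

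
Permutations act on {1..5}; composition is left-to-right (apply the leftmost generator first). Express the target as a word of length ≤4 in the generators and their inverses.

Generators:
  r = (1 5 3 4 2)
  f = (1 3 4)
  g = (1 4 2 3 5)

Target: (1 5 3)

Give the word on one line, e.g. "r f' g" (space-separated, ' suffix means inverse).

g' r' g'

  after g': (1 5 3 2 4)
  after r': (2 3 4)
  after g': (1 5 3)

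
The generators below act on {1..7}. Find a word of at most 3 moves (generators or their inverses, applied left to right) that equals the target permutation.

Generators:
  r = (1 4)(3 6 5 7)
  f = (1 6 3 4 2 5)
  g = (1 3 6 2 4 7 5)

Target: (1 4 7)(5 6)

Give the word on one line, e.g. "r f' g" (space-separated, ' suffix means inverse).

g f

  after g: (1 3 6 2 4 7 5)
  after f: (1 4 7)(5 6)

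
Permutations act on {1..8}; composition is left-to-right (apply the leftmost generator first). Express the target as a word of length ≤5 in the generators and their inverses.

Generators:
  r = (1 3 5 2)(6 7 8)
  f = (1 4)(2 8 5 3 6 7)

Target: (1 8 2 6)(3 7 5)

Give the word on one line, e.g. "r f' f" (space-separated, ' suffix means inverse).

  after f: (1 4)(2 8 5 3 6 7)
  after f: (2 5 6)(3 7 8)
  after r: (1 3 8 5 7 6)
  after f': (1 5 6 4)(2 7 3)
  after f': (1 8 2 6)(3 7 5)

f f r f' f'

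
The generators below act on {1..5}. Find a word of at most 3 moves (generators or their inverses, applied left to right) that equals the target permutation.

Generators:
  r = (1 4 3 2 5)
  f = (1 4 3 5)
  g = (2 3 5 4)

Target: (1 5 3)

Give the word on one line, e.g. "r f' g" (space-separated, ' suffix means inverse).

  after r': (1 5 2 3 4)
  after f': (1 3)(2 4 5)
  after g: (1 5 3)

r' f' g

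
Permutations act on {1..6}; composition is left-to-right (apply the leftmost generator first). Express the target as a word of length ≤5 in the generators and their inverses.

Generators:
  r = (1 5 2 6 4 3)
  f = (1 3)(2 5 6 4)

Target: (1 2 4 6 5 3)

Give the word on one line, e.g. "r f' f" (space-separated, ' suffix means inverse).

  after r': (1 3 4 6 2 5)
  after r': (1 4 2)(3 6 5)
  after f': (1 6 2 3 5)
  after r': (1 2 4 6 5 3)

r' r' f' r'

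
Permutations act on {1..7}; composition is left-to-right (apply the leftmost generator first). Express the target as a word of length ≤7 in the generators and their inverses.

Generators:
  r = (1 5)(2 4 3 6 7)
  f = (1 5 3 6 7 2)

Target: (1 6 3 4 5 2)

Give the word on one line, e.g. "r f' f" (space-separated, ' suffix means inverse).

f r f' r' r'

  after f: (1 5 3 6 7 2)
  after r: (2 5 6)(3 7 4)
  after f': (1 2)(3 6 7 4 5)
  after r': (1 7 2 5 4)
  after r': (1 6 3 4 5 2)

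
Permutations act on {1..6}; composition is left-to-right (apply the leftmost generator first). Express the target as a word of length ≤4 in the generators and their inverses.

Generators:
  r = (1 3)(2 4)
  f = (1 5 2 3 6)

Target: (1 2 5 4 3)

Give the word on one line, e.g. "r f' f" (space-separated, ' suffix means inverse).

f r f

  after f: (1 5 2 3 6)
  after r: (1 5 4 2)(3 6)
  after f: (1 2 5 4 3)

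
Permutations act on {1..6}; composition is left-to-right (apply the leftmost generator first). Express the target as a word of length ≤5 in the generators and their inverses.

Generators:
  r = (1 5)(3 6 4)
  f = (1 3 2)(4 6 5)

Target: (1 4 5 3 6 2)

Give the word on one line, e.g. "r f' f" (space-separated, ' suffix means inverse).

r' f' f'

  after r': (1 5)(3 4 6)
  after f': (1 6)(2 3 5)
  after f': (1 4 5 3 6 2)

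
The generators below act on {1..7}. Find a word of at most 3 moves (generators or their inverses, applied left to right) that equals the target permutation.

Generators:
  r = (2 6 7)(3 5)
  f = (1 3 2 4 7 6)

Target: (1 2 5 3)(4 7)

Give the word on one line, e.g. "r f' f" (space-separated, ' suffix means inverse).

f' r'

  after f': (1 6 7 4 2 3)
  after r': (1 2 5 3)(4 7)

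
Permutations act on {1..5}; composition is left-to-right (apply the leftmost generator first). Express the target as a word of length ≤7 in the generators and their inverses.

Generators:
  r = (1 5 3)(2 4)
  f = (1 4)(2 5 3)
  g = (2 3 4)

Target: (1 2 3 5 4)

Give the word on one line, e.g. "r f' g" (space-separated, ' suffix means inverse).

  after g': (2 4 3)
  after g': (2 3 4)
  after r: (1 5 3 2)
  after f: (1 3 5 2 4)
  after g': (1 2 3 5 4)

g' g' r f g'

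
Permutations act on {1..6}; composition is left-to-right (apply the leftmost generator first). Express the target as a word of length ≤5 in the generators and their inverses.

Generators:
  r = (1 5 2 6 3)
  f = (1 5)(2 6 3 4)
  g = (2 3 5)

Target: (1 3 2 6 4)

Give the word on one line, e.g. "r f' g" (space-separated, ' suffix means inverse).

f' r f' f'

  after f': (1 5)(2 4 3 6)
  after r: (1 2 4)
  after f': (1 4 5)(2 3 6)
  after f': (1 3 2 6 4)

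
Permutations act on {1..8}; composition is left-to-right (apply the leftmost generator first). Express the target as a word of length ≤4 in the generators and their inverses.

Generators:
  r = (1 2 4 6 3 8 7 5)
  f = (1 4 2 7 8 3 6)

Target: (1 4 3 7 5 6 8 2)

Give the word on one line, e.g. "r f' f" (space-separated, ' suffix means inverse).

  after r: (1 2 4 6 3 8 7 5)
  after f': (1 4 3 7 5 6 8 2)

r f'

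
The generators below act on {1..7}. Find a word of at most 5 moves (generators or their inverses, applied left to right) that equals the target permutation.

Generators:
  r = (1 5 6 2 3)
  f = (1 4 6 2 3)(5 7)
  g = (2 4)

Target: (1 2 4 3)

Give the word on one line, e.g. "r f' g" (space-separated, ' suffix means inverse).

  after f': (1 3 2 6 4)(5 7)
  after g: (1 3 4)(2 6)(5 7)
  after f': (1 2 4 3)

f' g f'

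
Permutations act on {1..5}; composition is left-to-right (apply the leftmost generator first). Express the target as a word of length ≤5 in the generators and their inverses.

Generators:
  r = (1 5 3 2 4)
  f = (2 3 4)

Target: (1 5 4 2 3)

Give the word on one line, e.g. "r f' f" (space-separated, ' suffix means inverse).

  after r': (1 4 2 3 5)
  after f: (1 2 4 3 5)
  after f: (1 3 5)
  after r': (1 5 4 2 3)

r' f f r'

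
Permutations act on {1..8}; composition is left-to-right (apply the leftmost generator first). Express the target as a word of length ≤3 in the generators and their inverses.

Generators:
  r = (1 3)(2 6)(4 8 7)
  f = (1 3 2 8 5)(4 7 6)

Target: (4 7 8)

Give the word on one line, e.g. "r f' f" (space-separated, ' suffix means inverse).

r r

  after r: (1 3)(2 6)(4 8 7)
  after r: (4 7 8)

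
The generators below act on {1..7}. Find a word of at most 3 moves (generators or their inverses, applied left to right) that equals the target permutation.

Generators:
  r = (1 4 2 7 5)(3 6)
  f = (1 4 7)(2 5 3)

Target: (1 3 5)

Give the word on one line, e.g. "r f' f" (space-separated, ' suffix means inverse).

  after r: (1 4 2 7 5)(3 6)
  after r: (1 2 5 4 7)
  after f': (1 3 5)

r r f'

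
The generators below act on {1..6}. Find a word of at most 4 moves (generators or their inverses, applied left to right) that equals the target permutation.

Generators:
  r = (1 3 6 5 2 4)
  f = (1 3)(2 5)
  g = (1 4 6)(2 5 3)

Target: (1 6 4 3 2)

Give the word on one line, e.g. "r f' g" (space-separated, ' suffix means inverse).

  after g': (1 6 4)(2 3 5)
  after f': (1 6 4 3 2)

g' f'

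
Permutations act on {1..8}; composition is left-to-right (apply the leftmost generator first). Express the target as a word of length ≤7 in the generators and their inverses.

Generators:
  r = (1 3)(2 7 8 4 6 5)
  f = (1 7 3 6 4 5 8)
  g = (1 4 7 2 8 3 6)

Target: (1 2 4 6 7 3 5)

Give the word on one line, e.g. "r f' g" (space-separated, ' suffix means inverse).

  after g: (1 4 7 2 8 3 6)
  after f: (1 5 8 6 7 2)(3 4)
  after r: (1 2 3 6 8 5 4)
  after r: (1 7 8 2)(3 5 6 4)
  after g: (1 2 4 6 7 3 5)

g f r r g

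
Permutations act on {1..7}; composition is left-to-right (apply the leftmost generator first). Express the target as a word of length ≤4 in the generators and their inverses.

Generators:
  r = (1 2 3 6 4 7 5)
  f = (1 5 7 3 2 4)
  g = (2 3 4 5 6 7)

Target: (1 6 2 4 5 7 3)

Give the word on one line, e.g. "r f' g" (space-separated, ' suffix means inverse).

  after f': (1 4 2 3 7 5)
  after r': (1 6 3 4)
  after f: (1 6 2 4 5 7 3)

f' r' f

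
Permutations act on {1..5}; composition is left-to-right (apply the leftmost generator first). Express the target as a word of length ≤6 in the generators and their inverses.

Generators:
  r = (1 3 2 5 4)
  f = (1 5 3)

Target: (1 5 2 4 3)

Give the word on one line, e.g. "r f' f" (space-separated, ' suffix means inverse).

f f r r

  after f: (1 5 3)
  after f: (1 3 5)
  after r: (1 2 5 3 4)
  after r: (1 5 2 4 3)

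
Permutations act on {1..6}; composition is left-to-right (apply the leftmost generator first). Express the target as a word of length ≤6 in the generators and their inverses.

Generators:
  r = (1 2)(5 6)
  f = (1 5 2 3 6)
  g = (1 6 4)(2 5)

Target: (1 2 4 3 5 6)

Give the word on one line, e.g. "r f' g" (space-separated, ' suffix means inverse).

  after f: (1 5 2 3 6)
  after f: (1 2 6 5 3)
  after f: (1 3 5 6 2)
  after g': (1 3 2 4 6 5)
  after f': (1 2 4 3 5 6)

f f f g' f'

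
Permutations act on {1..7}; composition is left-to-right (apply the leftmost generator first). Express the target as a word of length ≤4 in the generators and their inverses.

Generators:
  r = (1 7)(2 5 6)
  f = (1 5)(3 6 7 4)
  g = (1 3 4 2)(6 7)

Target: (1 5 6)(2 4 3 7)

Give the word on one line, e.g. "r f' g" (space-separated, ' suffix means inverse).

g' r

  after g': (1 2 4 3)(6 7)
  after r: (1 5 6)(2 4 3 7)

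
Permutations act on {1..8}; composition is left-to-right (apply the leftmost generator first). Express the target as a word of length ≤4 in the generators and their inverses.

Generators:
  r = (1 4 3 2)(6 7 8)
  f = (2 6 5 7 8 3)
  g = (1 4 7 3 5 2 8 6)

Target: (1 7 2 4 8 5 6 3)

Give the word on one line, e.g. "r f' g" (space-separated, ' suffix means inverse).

  after g': (1 6 8 2 5 3 7 4)
  after g': (1 8 5 7)(2 3 4 6)
  after r': (1 7 2 4 8 5 6 3)

g' g' r'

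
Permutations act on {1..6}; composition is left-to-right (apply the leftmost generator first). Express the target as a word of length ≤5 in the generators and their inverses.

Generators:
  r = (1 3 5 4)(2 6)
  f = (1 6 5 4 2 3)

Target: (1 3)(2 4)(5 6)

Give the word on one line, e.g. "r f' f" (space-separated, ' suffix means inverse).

  after r': (1 4 5 3)(2 6)
  after f': (1 5 2)(4 6)
  after r': (1 3)(2 4)(5 6)

r' f' r'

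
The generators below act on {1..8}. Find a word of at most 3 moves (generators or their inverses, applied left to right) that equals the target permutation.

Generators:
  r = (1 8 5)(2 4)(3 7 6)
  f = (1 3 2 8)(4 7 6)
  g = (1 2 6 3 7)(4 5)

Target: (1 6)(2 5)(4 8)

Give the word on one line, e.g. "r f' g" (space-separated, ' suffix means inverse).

  after r': (1 5 8)(2 4)(3 6 7)
  after g': (1 4)(2 5 8 7 6 3)
  after f': (1 6)(2 5)(4 8)

r' g' f'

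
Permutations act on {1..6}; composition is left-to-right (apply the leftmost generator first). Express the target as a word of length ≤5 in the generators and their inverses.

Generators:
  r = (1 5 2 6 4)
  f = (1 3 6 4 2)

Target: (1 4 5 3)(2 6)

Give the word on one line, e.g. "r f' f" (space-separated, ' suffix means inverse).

r r f'

  after r: (1 5 2 6 4)
  after r: (1 2 4 5 6)
  after f': (1 4 5 3)(2 6)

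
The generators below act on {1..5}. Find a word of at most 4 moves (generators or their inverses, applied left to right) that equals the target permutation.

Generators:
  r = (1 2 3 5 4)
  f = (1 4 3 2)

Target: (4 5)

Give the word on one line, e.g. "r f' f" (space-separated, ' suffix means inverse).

f r

  after f: (1 4 3 2)
  after r: (4 5)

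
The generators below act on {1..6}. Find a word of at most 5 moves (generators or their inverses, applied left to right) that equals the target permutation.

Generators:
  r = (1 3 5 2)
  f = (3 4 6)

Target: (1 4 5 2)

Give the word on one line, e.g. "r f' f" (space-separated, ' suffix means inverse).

f' r f

  after f': (3 6 4)
  after r: (1 3 6 4 5 2)
  after f: (1 4 5 2)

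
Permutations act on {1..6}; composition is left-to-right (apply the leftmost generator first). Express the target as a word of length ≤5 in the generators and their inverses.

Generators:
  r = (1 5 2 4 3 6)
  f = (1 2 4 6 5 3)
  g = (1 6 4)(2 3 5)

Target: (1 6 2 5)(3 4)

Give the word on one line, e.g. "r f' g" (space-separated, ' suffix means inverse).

r' f' g r f'

  after r': (1 6 3 4 2 5)
  after f': (1 4)(2 6 5 3)
  after g: (2 4 6)
  after r: (1 5 2 3 6 4)
  after f': (1 6 2 5)(3 4)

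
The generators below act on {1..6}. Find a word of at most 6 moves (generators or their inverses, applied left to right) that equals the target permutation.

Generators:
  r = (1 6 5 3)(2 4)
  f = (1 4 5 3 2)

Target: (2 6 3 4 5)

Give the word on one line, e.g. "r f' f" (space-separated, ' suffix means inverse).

r' f r' f'

  after r': (1 3 5 6)(2 4)
  after f: (1 2 5 6 4)
  after r': (1 4 3 5)(2 6)
  after f': (2 6 3 4 5)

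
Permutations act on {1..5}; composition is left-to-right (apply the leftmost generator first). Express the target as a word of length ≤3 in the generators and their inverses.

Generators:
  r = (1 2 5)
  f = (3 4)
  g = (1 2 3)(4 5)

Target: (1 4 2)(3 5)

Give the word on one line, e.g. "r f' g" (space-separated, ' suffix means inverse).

  after f: (3 4)
  after g': (1 3 5 4 2)
  after f: (1 4 2)(3 5)

f g' f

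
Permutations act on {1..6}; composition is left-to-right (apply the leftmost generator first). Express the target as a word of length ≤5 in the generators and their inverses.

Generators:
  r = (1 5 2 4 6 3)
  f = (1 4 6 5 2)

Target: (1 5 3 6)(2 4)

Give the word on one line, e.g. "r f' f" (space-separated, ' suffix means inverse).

  after r': (1 3 6 4 2 5)
  after r': (1 6 2)(3 4 5)
  after f: (1 5 3 6)(2 4)

r' r' f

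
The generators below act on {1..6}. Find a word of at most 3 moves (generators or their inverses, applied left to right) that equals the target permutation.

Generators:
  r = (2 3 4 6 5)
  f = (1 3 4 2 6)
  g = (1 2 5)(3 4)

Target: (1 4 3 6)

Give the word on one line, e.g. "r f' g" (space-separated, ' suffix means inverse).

r' f g'

  after r': (2 5 6 4 3)
  after f: (1 3 6 2 5)
  after g': (1 4 3 6)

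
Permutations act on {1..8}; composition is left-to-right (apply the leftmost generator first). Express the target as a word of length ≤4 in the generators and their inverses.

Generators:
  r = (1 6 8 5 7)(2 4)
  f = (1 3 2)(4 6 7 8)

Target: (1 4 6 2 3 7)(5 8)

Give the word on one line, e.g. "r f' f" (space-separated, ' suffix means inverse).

f' r'

  after f': (1 2 3)(4 8 7 6)
  after r': (1 4 6 2 3 7)(5 8)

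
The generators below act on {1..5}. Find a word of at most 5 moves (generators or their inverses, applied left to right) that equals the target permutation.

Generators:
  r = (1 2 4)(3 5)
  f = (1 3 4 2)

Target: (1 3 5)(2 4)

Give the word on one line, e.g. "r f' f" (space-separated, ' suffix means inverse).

f r' f f r'

  after f: (1 3 4 2)
  after r': (1 5 3 2 4)
  after f: (1 5 4 3)
  after f: (1 5 2)
  after r': (1 3 5)(2 4)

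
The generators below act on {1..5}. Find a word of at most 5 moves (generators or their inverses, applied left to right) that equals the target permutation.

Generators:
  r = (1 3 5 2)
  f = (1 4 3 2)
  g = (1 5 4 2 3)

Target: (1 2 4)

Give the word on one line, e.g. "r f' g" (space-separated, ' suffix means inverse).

f' g' g' r

  after f': (1 2 3 4)
  after g': (1 4 3 5)
  after g': (1 5 3)(2 4)
  after r: (1 2 4)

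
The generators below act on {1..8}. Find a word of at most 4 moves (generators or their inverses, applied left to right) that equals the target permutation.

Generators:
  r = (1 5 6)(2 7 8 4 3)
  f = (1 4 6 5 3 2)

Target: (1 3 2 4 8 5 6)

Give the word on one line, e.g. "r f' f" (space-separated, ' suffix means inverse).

f r f r'

  after f: (1 4 6 5 3 2)
  after r: (1 3 7 8 4)(2 5)
  after f: (1 2 3 7 8 6 5)
  after r': (1 3 2 4 8 5 6)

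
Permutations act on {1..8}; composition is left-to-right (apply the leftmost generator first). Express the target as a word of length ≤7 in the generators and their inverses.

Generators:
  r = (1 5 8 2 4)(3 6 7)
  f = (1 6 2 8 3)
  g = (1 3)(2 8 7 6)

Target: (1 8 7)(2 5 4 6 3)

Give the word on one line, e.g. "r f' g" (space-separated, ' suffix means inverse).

r' r' f g' f

  after r': (1 4 2 8 5)(3 7 6)
  after r': (1 2 5 4 8)(3 6 7)
  after f: (1 8 6 7)(2 5 4 3)
  after g': (1 2 5 4)(3 6 8 7)
  after f: (1 8 7)(2 5 4 6 3)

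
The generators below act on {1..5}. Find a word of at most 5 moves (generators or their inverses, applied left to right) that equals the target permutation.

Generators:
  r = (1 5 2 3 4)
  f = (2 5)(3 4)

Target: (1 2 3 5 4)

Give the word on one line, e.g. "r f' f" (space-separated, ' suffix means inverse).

f' r r

  after f': (2 5)(3 4)
  after r: (1 5 3)
  after r: (1 2 3 5 4)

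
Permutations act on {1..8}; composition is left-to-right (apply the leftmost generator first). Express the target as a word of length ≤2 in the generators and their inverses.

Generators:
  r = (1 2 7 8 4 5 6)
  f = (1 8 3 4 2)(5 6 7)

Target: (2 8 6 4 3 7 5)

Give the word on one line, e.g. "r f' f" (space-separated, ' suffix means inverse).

f' r'

  after f': (1 2 4 3 8)(5 7 6)
  after r': (2 8 6 4 3 7 5)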